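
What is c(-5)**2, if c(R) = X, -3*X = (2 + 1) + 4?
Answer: 49/9 ≈ 5.4444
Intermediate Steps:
X = -7/3 (X = -((2 + 1) + 4)/3 = -(3 + 4)/3 = -1/3*7 = -7/3 ≈ -2.3333)
c(R) = -7/3
c(-5)**2 = (-7/3)**2 = 49/9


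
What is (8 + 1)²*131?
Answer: 10611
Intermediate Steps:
(8 + 1)²*131 = 9²*131 = 81*131 = 10611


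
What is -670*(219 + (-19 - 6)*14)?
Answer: 87770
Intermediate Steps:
-670*(219 + (-19 - 6)*14) = -670*(219 - 25*14) = -670*(219 - 350) = -670*(-131) = 87770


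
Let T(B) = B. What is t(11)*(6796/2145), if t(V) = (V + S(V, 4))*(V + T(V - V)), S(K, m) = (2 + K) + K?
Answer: 47572/39 ≈ 1219.8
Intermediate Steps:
S(K, m) = 2 + 2*K
t(V) = V*(2 + 3*V) (t(V) = (V + (2 + 2*V))*(V + (V - V)) = (2 + 3*V)*(V + 0) = (2 + 3*V)*V = V*(2 + 3*V))
t(11)*(6796/2145) = (11*(2 + 3*11))*(6796/2145) = (11*(2 + 33))*(6796*(1/2145)) = (11*35)*(6796/2145) = 385*(6796/2145) = 47572/39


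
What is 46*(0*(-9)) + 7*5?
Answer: 35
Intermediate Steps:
46*(0*(-9)) + 7*5 = 46*0 + 35 = 0 + 35 = 35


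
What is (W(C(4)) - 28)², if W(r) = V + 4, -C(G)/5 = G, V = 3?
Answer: 441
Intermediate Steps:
C(G) = -5*G
W(r) = 7 (W(r) = 3 + 4 = 7)
(W(C(4)) - 28)² = (7 - 28)² = (-21)² = 441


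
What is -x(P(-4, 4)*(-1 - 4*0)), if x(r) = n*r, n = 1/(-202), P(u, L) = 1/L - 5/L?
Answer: 1/202 ≈ 0.0049505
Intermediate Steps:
P(u, L) = -4/L (P(u, L) = 1/L - 5/L = -4/L)
n = -1/202 ≈ -0.0049505
x(r) = -r/202
-x(P(-4, 4)*(-1 - 4*0)) = -(-1)*(-4/4)*(-1 - 4*0)/202 = -(-1)*(-4*1/4)*(-1 + 0)/202 = -(-1)*(-1*(-1))/202 = -(-1)/202 = -1*(-1/202) = 1/202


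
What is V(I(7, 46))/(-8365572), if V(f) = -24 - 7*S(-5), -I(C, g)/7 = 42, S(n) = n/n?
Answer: 31/8365572 ≈ 3.7057e-6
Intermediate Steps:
S(n) = 1
I(C, g) = -294 (I(C, g) = -7*42 = -294)
V(f) = -31 (V(f) = -24 - 7*1 = -24 - 7 = -31)
V(I(7, 46))/(-8365572) = -31/(-8365572) = -31*(-1/8365572) = 31/8365572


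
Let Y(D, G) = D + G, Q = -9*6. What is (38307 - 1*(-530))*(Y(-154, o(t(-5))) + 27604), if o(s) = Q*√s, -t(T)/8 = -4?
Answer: 1066075650 - 8388792*√2 ≈ 1.0542e+9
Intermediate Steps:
Q = -54
t(T) = 32 (t(T) = -8*(-4) = 32)
o(s) = -54*√s
(38307 - 1*(-530))*(Y(-154, o(t(-5))) + 27604) = (38307 - 1*(-530))*((-154 - 216*√2) + 27604) = (38307 + 530)*((-154 - 216*√2) + 27604) = 38837*((-154 - 216*√2) + 27604) = 38837*(27450 - 216*√2) = 1066075650 - 8388792*√2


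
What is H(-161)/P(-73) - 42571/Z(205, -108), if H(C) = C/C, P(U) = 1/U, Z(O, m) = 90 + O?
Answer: -64106/295 ≈ -217.31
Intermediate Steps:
H(C) = 1
H(-161)/P(-73) - 42571/Z(205, -108) = 1/1/(-73) - 42571/(90 + 205) = 1/(-1/73) - 42571/295 = 1*(-73) - 42571*1/295 = -73 - 42571/295 = -64106/295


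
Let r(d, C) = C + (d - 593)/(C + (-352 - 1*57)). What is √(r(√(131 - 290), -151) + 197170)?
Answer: √(3861593155 - 35*I*√159)/140 ≈ 443.87 - 2.5364e-5*I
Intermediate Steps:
r(d, C) = C + (-593 + d)/(-409 + C) (r(d, C) = C + (-593 + d)/(C + (-352 - 57)) = C + (-593 + d)/(C - 409) = C + (-593 + d)/(-409 + C))
√(r(√(131 - 290), -151) + 197170) = √((-593 + √(131 - 290) + (-151)² - 409*(-151))/(-409 - 151) + 197170) = √((-593 + √(-159) + 22801 + 61759)/(-560) + 197170) = √(-(-593 + I*√159 + 22801 + 61759)/560 + 197170) = √(-(83967 + I*√159)/560 + 197170) = √((-83967/560 - I*√159/560) + 197170) = √(110331233/560 - I*√159/560)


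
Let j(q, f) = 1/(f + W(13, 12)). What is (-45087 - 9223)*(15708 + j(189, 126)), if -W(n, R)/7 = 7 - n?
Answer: -71660551475/84 ≈ -8.5310e+8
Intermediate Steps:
W(n, R) = -49 + 7*n (W(n, R) = -7*(7 - n) = -49 + 7*n)
j(q, f) = 1/(42 + f) (j(q, f) = 1/(f + (-49 + 7*13)) = 1/(f + (-49 + 91)) = 1/(f + 42) = 1/(42 + f))
(-45087 - 9223)*(15708 + j(189, 126)) = (-45087 - 9223)*(15708 + 1/(42 + 126)) = -54310*(15708 + 1/168) = -54310*2638945/168 = -71660551475/84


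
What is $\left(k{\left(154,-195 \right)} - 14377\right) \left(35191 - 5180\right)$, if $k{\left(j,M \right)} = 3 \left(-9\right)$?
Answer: $-432278444$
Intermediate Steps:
$k{\left(j,M \right)} = -27$
$\left(k{\left(154,-195 \right)} - 14377\right) \left(35191 - 5180\right) = \left(-27 - 14377\right) \left(35191 - 5180\right) = \left(-14404\right) 30011 = -432278444$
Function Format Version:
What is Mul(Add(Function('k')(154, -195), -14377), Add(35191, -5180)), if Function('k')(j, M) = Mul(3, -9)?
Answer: -432278444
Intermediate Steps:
Function('k')(j, M) = -27
Mul(Add(Function('k')(154, -195), -14377), Add(35191, -5180)) = Mul(Add(-27, -14377), Add(35191, -5180)) = Mul(-14404, 30011) = -432278444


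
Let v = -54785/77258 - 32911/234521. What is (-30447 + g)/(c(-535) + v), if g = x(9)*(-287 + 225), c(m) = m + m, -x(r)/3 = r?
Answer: 521327151606114/19402317928283 ≈ 26.869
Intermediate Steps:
x(r) = -3*r
c(m) = 2*m
v = -15390871023/18118623418 (v = -54785*1/77258 - 32911*1/234521 = -54785/77258 - 32911/234521 = -15390871023/18118623418 ≈ -0.84945)
g = 1674 (g = (-3*9)*(-287 + 225) = -27*(-62) = 1674)
(-30447 + g)/(c(-535) + v) = (-30447 + 1674)/(2*(-535) - 15390871023/18118623418) = -28773/(-1070 - 15390871023/18118623418) = -28773/(-19402317928283/18118623418) = -28773*(-18118623418/19402317928283) = 521327151606114/19402317928283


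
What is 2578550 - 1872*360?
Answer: 1904630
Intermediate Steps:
2578550 - 1872*360 = 2578550 - 673920 = 1904630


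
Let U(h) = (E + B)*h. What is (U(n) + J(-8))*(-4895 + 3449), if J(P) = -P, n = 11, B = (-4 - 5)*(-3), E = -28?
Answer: 4338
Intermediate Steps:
B = 27 (B = -9*(-3) = 27)
U(h) = -h (U(h) = (-28 + 27)*h = -h)
(U(n) + J(-8))*(-4895 + 3449) = (-1*11 - 1*(-8))*(-4895 + 3449) = (-11 + 8)*(-1446) = -3*(-1446) = 4338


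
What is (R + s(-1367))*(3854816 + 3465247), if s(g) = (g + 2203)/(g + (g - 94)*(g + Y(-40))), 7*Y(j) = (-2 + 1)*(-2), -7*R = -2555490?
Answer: 18663347268376598028/6983909 ≈ 2.6723e+12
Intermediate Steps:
R = 365070 (R = -1/7*(-2555490) = 365070)
Y(j) = 2/7 (Y(j) = ((-2 + 1)*(-2))/7 = (-1*(-2))/7 = (1/7)*2 = 2/7)
s(g) = (2203 + g)/(g + (-94 + g)*(2/7 + g)) (s(g) = (g + 2203)/(g + (g - 94)*(g + 2/7)) = (2203 + g)/(g + (-94 + g)*(2/7 + g)))
(R + s(-1367))*(3854816 + 3465247) = (365070 + 7*(2203 - 1367)/(-188 - 649*(-1367) + 7*(-1367)**2))*(3854816 + 3465247) = (365070 + 7*836/(-188 + 887183 + 7*1868689))*7320063 = (365070 + 7*836/(-188 + 887183 + 13080823))*7320063 = (365070 + 7*836/13967818)*7320063 = (365070 + 7*(1/13967818)*836)*7320063 = (365070 + 2926/6983909)*7320063 = (2549615661556/6983909)*7320063 = 18663347268376598028/6983909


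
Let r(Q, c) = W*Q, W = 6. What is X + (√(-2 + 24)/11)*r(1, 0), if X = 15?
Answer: 15 + 6*√22/11 ≈ 17.558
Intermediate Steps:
r(Q, c) = 6*Q
X + (√(-2 + 24)/11)*r(1, 0) = 15 + (√(-2 + 24)/11)*(6*1) = 15 + (√22*(1/11))*6 = 15 + (√22/11)*6 = 15 + 6*√22/11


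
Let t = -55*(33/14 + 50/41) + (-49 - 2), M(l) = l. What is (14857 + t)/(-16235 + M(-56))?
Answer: -762339/850094 ≈ -0.89677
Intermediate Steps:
t = -142189/574 (t = -55*(33*(1/14) + 50*(1/41)) - 51 = -55*(33/14 + 50/41) - 51 = -55*2053/574 - 51 = -112915/574 - 51 = -142189/574 ≈ -247.72)
(14857 + t)/(-16235 + M(-56)) = (14857 - 142189/574)/(-16235 - 56) = (8385729/574)/(-16291) = (8385729/574)*(-1/16291) = -762339/850094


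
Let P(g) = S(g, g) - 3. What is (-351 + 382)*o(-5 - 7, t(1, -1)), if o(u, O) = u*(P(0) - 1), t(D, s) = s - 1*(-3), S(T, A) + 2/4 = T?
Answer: 1674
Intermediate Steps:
S(T, A) = -1/2 + T
t(D, s) = 3 + s (t(D, s) = s + 3 = 3 + s)
P(g) = -7/2 + g (P(g) = (-1/2 + g) - 3 = -7/2 + g)
o(u, O) = -9*u/2 (o(u, O) = u*((-7/2 + 0) - 1) = u*(-7/2 - 1) = u*(-9/2) = -9*u/2)
(-351 + 382)*o(-5 - 7, t(1, -1)) = (-351 + 382)*(-9*(-5 - 7)/2) = 31*(-9/2*(-12)) = 31*54 = 1674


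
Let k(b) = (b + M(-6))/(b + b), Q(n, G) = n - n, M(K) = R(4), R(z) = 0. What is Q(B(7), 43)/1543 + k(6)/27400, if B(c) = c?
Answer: 1/54800 ≈ 1.8248e-5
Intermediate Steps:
M(K) = 0
Q(n, G) = 0
k(b) = 1/2 (k(b) = (b + 0)/(b + b) = b/((2*b)) = b*(1/(2*b)) = 1/2)
Q(B(7), 43)/1543 + k(6)/27400 = 0/1543 + (1/2)/27400 = 0*(1/1543) + (1/2)*(1/27400) = 0 + 1/54800 = 1/54800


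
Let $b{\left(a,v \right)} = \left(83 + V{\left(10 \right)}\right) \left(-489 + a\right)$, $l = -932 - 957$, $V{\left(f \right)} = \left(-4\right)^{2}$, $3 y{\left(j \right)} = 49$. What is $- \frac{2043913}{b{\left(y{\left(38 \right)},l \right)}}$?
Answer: $\frac{2043913}{46794} \approx 43.679$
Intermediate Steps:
$y{\left(j \right)} = \frac{49}{3}$ ($y{\left(j \right)} = \frac{1}{3} \cdot 49 = \frac{49}{3}$)
$V{\left(f \right)} = 16$
$l = -1889$
$b{\left(a,v \right)} = -48411 + 99 a$ ($b{\left(a,v \right)} = \left(83 + 16\right) \left(-489 + a\right) = 99 \left(-489 + a\right) = -48411 + 99 a$)
$- \frac{2043913}{b{\left(y{\left(38 \right)},l \right)}} = - \frac{2043913}{-48411 + 99 \cdot \frac{49}{3}} = - \frac{2043913}{-48411 + 1617} = - \frac{2043913}{-46794} = \left(-2043913\right) \left(- \frac{1}{46794}\right) = \frac{2043913}{46794}$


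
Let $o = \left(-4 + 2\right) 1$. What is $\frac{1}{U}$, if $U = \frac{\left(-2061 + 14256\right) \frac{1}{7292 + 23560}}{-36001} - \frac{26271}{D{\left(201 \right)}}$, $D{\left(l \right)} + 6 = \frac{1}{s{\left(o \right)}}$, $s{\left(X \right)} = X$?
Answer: $\frac{1604348564}{6484283232361} \approx 0.00024742$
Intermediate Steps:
$o = -2$ ($o = \left(-2\right) 1 = -2$)
$D{\left(l \right)} = - \frac{13}{2}$ ($D{\left(l \right)} = -6 + \frac{1}{-2} = -6 - \frac{1}{2} = - \frac{13}{2}$)
$U = \frac{6484283232361}{1604348564}$ ($U = \frac{\left(-2061 + 14256\right) \frac{1}{7292 + 23560}}{-36001} - \frac{26271}{- \frac{13}{2}} = \frac{12195}{30852} \left(- \frac{1}{36001}\right) - - \frac{52542}{13} = 12195 \cdot \frac{1}{30852} \left(- \frac{1}{36001}\right) + \frac{52542}{13} = \frac{1355}{3428} \left(- \frac{1}{36001}\right) + \frac{52542}{13} = - \frac{1355}{123411428} + \frac{52542}{13} = \frac{6484283232361}{1604348564} \approx 4041.7$)
$\frac{1}{U} = \frac{1}{\frac{6484283232361}{1604348564}} = \frac{1604348564}{6484283232361}$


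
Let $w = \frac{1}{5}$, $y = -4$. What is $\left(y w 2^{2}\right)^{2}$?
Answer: $\frac{256}{25} \approx 10.24$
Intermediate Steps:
$w = \frac{1}{5} \approx 0.2$
$\left(y w 2^{2}\right)^{2} = \left(\left(-4\right) \frac{1}{5} \cdot 2^{2}\right)^{2} = \left(\left(- \frac{4}{5}\right) 4\right)^{2} = \left(- \frac{16}{5}\right)^{2} = \frac{256}{25}$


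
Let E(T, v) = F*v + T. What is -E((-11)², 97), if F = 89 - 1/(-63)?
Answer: -551599/63 ≈ -8755.5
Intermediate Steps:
F = 5608/63 (F = 89 - 1*(-1/63) = 89 + 1/63 = 5608/63 ≈ 89.016)
E(T, v) = T + 5608*v/63 (E(T, v) = 5608*v/63 + T = T + 5608*v/63)
-E((-11)², 97) = -((-11)² + (5608/63)*97) = -(121 + 543976/63) = -1*551599/63 = -551599/63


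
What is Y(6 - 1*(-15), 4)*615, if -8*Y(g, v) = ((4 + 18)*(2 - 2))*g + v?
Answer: -615/2 ≈ -307.50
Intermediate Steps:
Y(g, v) = -v/8 (Y(g, v) = -(((4 + 18)*(2 - 2))*g + v)/8 = -((22*0)*g + v)/8 = -(0*g + v)/8 = -(0 + v)/8 = -v/8)
Y(6 - 1*(-15), 4)*615 = -⅛*4*615 = -½*615 = -615/2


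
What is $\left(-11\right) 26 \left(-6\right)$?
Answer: $1716$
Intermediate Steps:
$\left(-11\right) 26 \left(-6\right) = \left(-286\right) \left(-6\right) = 1716$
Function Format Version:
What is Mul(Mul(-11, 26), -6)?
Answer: 1716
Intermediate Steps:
Mul(Mul(-11, 26), -6) = Mul(-286, -6) = 1716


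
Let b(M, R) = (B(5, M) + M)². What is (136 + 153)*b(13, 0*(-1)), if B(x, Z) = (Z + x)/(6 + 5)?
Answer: 7491169/121 ≈ 61911.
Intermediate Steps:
B(x, Z) = Z/11 + x/11 (B(x, Z) = (Z + x)/11 = (Z + x)*(1/11) = Z/11 + x/11)
b(M, R) = (5/11 + 12*M/11)² (b(M, R) = ((M/11 + (1/11)*5) + M)² = ((M/11 + 5/11) + M)² = ((5/11 + M/11) + M)² = (5/11 + 12*M/11)²)
(136 + 153)*b(13, 0*(-1)) = (136 + 153)*((5 + 12*13)²/121) = 289*((5 + 156)²/121) = 289*((1/121)*161²) = 289*((1/121)*25921) = 289*(25921/121) = 7491169/121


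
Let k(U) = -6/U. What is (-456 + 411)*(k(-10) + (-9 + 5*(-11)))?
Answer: 2853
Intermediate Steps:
(-456 + 411)*(k(-10) + (-9 + 5*(-11))) = (-456 + 411)*(-6/(-10) + (-9 + 5*(-11))) = -45*(-6*(-⅒) + (-9 - 55)) = -45*(⅗ - 64) = -45*(-317/5) = 2853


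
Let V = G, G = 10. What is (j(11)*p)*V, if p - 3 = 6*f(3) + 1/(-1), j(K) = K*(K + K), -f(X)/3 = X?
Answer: -125840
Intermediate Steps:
f(X) = -3*X
j(K) = 2*K² (j(K) = K*(2*K) = 2*K²)
V = 10
p = -52 (p = 3 + (6*(-3*3) + 1/(-1)) = 3 + (6*(-9) - 1) = 3 + (-54 - 1) = 3 - 55 = -52)
(j(11)*p)*V = ((2*11²)*(-52))*10 = ((2*121)*(-52))*10 = (242*(-52))*10 = -12584*10 = -125840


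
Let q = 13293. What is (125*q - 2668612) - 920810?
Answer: -1927797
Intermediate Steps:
(125*q - 2668612) - 920810 = (125*13293 - 2668612) - 920810 = (1661625 - 2668612) - 920810 = -1006987 - 920810 = -1927797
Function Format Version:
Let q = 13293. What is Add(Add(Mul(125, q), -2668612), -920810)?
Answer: -1927797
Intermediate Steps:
Add(Add(Mul(125, q), -2668612), -920810) = Add(Add(Mul(125, 13293), -2668612), -920810) = Add(Add(1661625, -2668612), -920810) = Add(-1006987, -920810) = -1927797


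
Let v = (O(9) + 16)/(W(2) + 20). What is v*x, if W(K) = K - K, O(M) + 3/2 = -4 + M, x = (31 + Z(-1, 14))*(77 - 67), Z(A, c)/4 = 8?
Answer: 2457/4 ≈ 614.25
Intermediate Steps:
Z(A, c) = 32 (Z(A, c) = 4*8 = 32)
x = 630 (x = (31 + 32)*(77 - 67) = 63*10 = 630)
O(M) = -11/2 + M (O(M) = -3/2 + (-4 + M) = -11/2 + M)
W(K) = 0
v = 39/40 (v = ((-11/2 + 9) + 16)/(0 + 20) = (7/2 + 16)/20 = (39/2)*(1/20) = 39/40 ≈ 0.97500)
v*x = (39/40)*630 = 2457/4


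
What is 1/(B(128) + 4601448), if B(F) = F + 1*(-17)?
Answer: 1/4601559 ≈ 2.1732e-7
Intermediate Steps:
B(F) = -17 + F (B(F) = F - 17 = -17 + F)
1/(B(128) + 4601448) = 1/((-17 + 128) + 4601448) = 1/(111 + 4601448) = 1/4601559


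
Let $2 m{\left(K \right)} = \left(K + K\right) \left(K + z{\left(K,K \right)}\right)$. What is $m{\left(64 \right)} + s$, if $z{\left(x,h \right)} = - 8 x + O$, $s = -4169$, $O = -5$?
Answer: $-33161$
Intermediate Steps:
$z{\left(x,h \right)} = -5 - 8 x$ ($z{\left(x,h \right)} = - 8 x - 5 = -5 - 8 x$)
$m{\left(K \right)} = K \left(-5 - 7 K\right)$ ($m{\left(K \right)} = \frac{\left(K + K\right) \left(K - \left(5 + 8 K\right)\right)}{2} = \frac{2 K \left(-5 - 7 K\right)}{2} = K \left(-5 - 7 K\right)$)
$m{\left(64 \right)} + s = \left(-1\right) 64 \left(5 + 7 \cdot 64\right) - 4169 = \left(-1\right) 64 \left(5 + 448\right) - 4169 = \left(-1\right) 64 \cdot 453 - 4169 = -28992 - 4169 = -33161$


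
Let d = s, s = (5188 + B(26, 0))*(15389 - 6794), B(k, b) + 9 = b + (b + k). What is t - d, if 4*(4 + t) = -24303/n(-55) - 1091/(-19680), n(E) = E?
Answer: -38738549187071/865920 ≈ -4.4737e+7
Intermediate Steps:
t = 92204929/865920 (t = -4 + (-24303/(-55) - 1091/(-19680))/4 = -4 + (-24303*(-1/55) - 1091*(-1/19680))/4 = -4 + (24303/55 + 1091/19680)/4 = -4 + (¼)*(95668609/216480) = -4 + 95668609/865920 = 92204929/865920 ≈ 106.48)
B(k, b) = -9 + k + 2*b (B(k, b) = -9 + (b + (b + k)) = -9 + (k + 2*b) = -9 + k + 2*b)
s = 44736975 (s = (5188 + (-9 + 26 + 2*0))*(15389 - 6794) = (5188 + (-9 + 26 + 0))*8595 = (5188 + 17)*8595 = 5205*8595 = 44736975)
d = 44736975
t - d = 92204929/865920 - 1*44736975 = 92204929/865920 - 44736975 = -38738549187071/865920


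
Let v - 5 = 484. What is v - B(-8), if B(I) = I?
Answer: 497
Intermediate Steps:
v = 489 (v = 5 + 484 = 489)
v - B(-8) = 489 - 1*(-8) = 489 + 8 = 497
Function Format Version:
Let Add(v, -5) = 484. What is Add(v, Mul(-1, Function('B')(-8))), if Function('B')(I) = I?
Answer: 497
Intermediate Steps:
v = 489 (v = Add(5, 484) = 489)
Add(v, Mul(-1, Function('B')(-8))) = Add(489, Mul(-1, -8)) = Add(489, 8) = 497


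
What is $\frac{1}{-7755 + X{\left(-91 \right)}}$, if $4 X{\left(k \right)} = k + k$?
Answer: $- \frac{2}{15601} \approx -0.0001282$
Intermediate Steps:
$X{\left(k \right)} = \frac{k}{2}$ ($X{\left(k \right)} = \frac{k + k}{4} = \frac{2 k}{4} = \frac{k}{2}$)
$\frac{1}{-7755 + X{\left(-91 \right)}} = \frac{1}{-7755 + \frac{1}{2} \left(-91\right)} = \frac{1}{-7755 - \frac{91}{2}} = \frac{1}{- \frac{15601}{2}} = - \frac{2}{15601}$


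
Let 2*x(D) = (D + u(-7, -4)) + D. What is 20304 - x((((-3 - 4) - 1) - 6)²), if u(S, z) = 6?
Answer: 20105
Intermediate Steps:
x(D) = 3 + D (x(D) = ((D + 6) + D)/2 = ((6 + D) + D)/2 = (6 + 2*D)/2 = 3 + D)
20304 - x((((-3 - 4) - 1) - 6)²) = 20304 - (3 + (((-3 - 4) - 1) - 6)²) = 20304 - (3 + ((-7 - 1) - 6)²) = 20304 - (3 + (-8 - 6)²) = 20304 - (3 + (-14)²) = 20304 - (3 + 196) = 20304 - 1*199 = 20304 - 199 = 20105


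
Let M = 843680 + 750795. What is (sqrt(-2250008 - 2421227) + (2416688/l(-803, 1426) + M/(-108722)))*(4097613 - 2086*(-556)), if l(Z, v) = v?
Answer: 684710285949133297/77518786 + 5257429*I*sqrt(4671235) ≈ 8.8328e+9 + 1.1363e+10*I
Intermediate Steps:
M = 1594475
(sqrt(-2250008 - 2421227) + (2416688/l(-803, 1426) + M/(-108722)))*(4097613 - 2086*(-556)) = (sqrt(-2250008 - 2421227) + (2416688/1426 + 1594475/(-108722)))*(4097613 - 2086*(-556)) = (sqrt(-4671235) + (2416688*(1/1426) + 1594475*(-1/108722)))*(4097613 + 1159816) = (I*sqrt(4671235) + (1208344/713 - 1594475/108722))*5257429 = (I*sqrt(4671235) + 130236715693/77518786)*5257429 = (130236715693/77518786 + I*sqrt(4671235))*5257429 = 684710285949133297/77518786 + 5257429*I*sqrt(4671235)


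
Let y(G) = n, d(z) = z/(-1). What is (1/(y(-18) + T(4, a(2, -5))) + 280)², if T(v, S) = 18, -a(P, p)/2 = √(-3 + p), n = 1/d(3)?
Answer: 220314649/2809 ≈ 78432.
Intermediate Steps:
d(z) = -z (d(z) = z*(-1) = -z)
n = -⅓ (n = 1/(-1*3) = 1/(-3) = -⅓ ≈ -0.33333)
a(P, p) = -2*√(-3 + p)
y(G) = -⅓
(1/(y(-18) + T(4, a(2, -5))) + 280)² = (1/(-⅓ + 18) + 280)² = (1/(53/3) + 280)² = (3/53 + 280)² = (14843/53)² = 220314649/2809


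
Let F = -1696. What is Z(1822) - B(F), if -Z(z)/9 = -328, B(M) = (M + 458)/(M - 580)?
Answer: 3358757/1138 ≈ 2951.5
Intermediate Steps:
B(M) = (458 + M)/(-580 + M)
Z(z) = 2952 (Z(z) = -9*(-328) = 2952)
Z(1822) - B(F) = 2952 - (458 - 1696)/(-580 - 1696) = 2952 - (-1238)/(-2276) = 2952 - (-1)*(-1238)/2276 = 2952 - 1*619/1138 = 2952 - 619/1138 = 3358757/1138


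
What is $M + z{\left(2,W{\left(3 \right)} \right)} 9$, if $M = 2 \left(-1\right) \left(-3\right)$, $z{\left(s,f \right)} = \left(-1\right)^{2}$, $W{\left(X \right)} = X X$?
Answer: $15$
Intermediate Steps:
$W{\left(X \right)} = X^{2}$
$z{\left(s,f \right)} = 1$
$M = 6$ ($M = \left(-2\right) \left(-3\right) = 6$)
$M + z{\left(2,W{\left(3 \right)} \right)} 9 = 6 + 1 \cdot 9 = 6 + 9 = 15$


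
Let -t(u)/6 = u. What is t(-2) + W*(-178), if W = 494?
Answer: -87920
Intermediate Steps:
t(u) = -6*u
t(-2) + W*(-178) = -6*(-2) + 494*(-178) = 12 - 87932 = -87920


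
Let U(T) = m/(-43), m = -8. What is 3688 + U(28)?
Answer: 158592/43 ≈ 3688.2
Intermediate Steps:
U(T) = 8/43 (U(T) = -8/(-43) = -8*(-1/43) = 8/43)
3688 + U(28) = 3688 + 8/43 = 158592/43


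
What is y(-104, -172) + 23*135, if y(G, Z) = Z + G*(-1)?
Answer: 3037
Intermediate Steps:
y(G, Z) = Z - G
y(-104, -172) + 23*135 = (-172 - 1*(-104)) + 23*135 = (-172 + 104) + 3105 = -68 + 3105 = 3037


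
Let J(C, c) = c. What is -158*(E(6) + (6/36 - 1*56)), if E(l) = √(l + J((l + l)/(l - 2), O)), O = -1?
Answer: 26465/3 - 158*√5 ≈ 8468.4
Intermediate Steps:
E(l) = √(-1 + l) (E(l) = √(l - 1) = √(-1 + l))
-158*(E(6) + (6/36 - 1*56)) = -158*(√(-1 + 6) + (6/36 - 1*56)) = -158*(√5 + (6*(1/36) - 56)) = -158*(√5 + (⅙ - 56)) = -158*(√5 - 335/6) = -158*(-335/6 + √5) = 26465/3 - 158*√5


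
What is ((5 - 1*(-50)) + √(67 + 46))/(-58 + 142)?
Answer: 55/84 + √113/84 ≈ 0.78131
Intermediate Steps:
((5 - 1*(-50)) + √(67 + 46))/(-58 + 142) = ((5 + 50) + √113)/84 = (55 + √113)/84 = 55/84 + √113/84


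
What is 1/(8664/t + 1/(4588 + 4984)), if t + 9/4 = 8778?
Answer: 112001972/110587445 ≈ 1.0128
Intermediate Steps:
t = 35103/4 (t = -9/4 + 8778 = 35103/4 ≈ 8775.8)
1/(8664/t + 1/(4588 + 4984)) = 1/(8664/(35103/4) + 1/(4588 + 4984)) = 1/(8664*(4/35103) + 1/9572) = 1/(11552/11701 + 1/9572) = 1/(110587445/112001972) = 112001972/110587445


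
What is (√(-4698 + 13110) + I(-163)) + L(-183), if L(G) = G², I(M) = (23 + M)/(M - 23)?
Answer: 3114547/93 + 2*√2103 ≈ 33582.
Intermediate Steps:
I(M) = (23 + M)/(-23 + M)
(√(-4698 + 13110) + I(-163)) + L(-183) = (√(-4698 + 13110) + (23 - 163)/(-23 - 163)) + (-183)² = (√8412 - 140/(-186)) + 33489 = (2*√2103 - 1/186*(-140)) + 33489 = (2*√2103 + 70/93) + 33489 = (70/93 + 2*√2103) + 33489 = 3114547/93 + 2*√2103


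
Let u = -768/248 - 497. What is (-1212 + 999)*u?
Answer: 3302139/31 ≈ 1.0652e+5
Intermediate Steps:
u = -15503/31 (u = -768*1/248 - 497 = -96/31 - 497 = -15503/31 ≈ -500.10)
(-1212 + 999)*u = (-1212 + 999)*(-15503/31) = -213*(-15503/31) = 3302139/31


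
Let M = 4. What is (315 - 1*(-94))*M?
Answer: 1636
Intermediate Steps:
(315 - 1*(-94))*M = (315 - 1*(-94))*4 = (315 + 94)*4 = 409*4 = 1636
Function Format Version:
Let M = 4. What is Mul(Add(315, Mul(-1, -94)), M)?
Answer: 1636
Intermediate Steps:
Mul(Add(315, Mul(-1, -94)), M) = Mul(Add(315, Mul(-1, -94)), 4) = Mul(Add(315, 94), 4) = Mul(409, 4) = 1636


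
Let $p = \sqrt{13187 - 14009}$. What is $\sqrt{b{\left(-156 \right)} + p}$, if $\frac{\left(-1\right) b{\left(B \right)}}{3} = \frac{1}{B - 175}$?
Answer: $\frac{\sqrt{993 + 109561 i \sqrt{822}}}{331} \approx 3.7868 + 3.7856 i$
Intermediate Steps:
$b{\left(B \right)} = - \frac{3}{-175 + B}$ ($b{\left(B \right)} = - \frac{3}{B - 175} = - \frac{3}{-175 + B}$)
$p = i \sqrt{822}$ ($p = \sqrt{-822} = i \sqrt{822} \approx 28.671 i$)
$\sqrt{b{\left(-156 \right)} + p} = \sqrt{- \frac{3}{-175 - 156} + i \sqrt{822}} = \sqrt{- \frac{3}{-331} + i \sqrt{822}} = \sqrt{\left(-3\right) \left(- \frac{1}{331}\right) + i \sqrt{822}} = \sqrt{\frac{3}{331} + i \sqrt{822}}$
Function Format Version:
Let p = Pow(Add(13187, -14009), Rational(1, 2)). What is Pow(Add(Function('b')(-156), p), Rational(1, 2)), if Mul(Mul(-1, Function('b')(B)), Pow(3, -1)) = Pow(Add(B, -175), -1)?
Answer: Mul(Rational(1, 331), Pow(Add(993, Mul(109561, I, Pow(822, Rational(1, 2)))), Rational(1, 2))) ≈ Add(3.7868, Mul(3.7856, I))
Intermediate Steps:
Function('b')(B) = Mul(-3, Pow(Add(-175, B), -1)) (Function('b')(B) = Mul(-3, Pow(Add(B, -175), -1)) = Mul(-3, Pow(Add(-175, B), -1)))
p = Mul(I, Pow(822, Rational(1, 2))) (p = Pow(-822, Rational(1, 2)) = Mul(I, Pow(822, Rational(1, 2))) ≈ Mul(28.671, I))
Pow(Add(Function('b')(-156), p), Rational(1, 2)) = Pow(Add(Mul(-3, Pow(Add(-175, -156), -1)), Mul(I, Pow(822, Rational(1, 2)))), Rational(1, 2)) = Pow(Add(Mul(-3, Pow(-331, -1)), Mul(I, Pow(822, Rational(1, 2)))), Rational(1, 2)) = Pow(Add(Mul(-3, Rational(-1, 331)), Mul(I, Pow(822, Rational(1, 2)))), Rational(1, 2)) = Pow(Add(Rational(3, 331), Mul(I, Pow(822, Rational(1, 2)))), Rational(1, 2))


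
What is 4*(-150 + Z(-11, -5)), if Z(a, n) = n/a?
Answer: -6580/11 ≈ -598.18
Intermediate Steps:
4*(-150 + Z(-11, -5)) = 4*(-150 - 5/(-11)) = 4*(-150 - 5*(-1/11)) = 4*(-150 + 5/11) = 4*(-1645/11) = -6580/11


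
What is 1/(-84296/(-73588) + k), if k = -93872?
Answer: -18397/1726942110 ≈ -1.0653e-5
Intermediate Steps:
1/(-84296/(-73588) + k) = 1/(-84296/(-73588) - 93872) = 1/(-84296*(-1/73588) - 93872) = 1/(21074/18397 - 93872) = 1/(-1726942110/18397) = -18397/1726942110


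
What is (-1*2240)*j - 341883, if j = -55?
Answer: -218683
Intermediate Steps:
(-1*2240)*j - 341883 = -1*2240*(-55) - 341883 = -2240*(-55) - 341883 = 123200 - 341883 = -218683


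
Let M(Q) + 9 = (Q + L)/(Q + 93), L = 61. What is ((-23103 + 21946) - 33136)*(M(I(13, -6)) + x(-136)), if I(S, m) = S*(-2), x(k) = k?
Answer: 331956240/67 ≈ 4.9546e+6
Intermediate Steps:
I(S, m) = -2*S
M(Q) = -9 + (61 + Q)/(93 + Q) (M(Q) = -9 + (Q + 61)/(Q + 93) = -9 + (61 + Q)/(93 + Q))
((-23103 + 21946) - 33136)*(M(I(13, -6)) + x(-136)) = ((-23103 + 21946) - 33136)*(8*(-97 - (-2)*13)/(93 - 2*13) - 136) = (-1157 - 33136)*(8*(-97 - 1*(-26))/(93 - 26) - 136) = -34293*(8*(-97 + 26)/67 - 136) = -34293*(8*(1/67)*(-71) - 136) = -34293*(-568/67 - 136) = -34293*(-9680/67) = 331956240/67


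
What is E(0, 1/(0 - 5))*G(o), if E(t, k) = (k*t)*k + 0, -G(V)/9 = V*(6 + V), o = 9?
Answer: 0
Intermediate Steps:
G(V) = -9*V*(6 + V)
E(t, k) = t*k² (E(t, k) = t*k² + 0 = t*k²)
E(0, 1/(0 - 5))*G(o) = (0*(1/(0 - 5))²)*(-9*9*(6 + 9)) = (0*(1/(-5))²)*(-9*9*15) = (0*(-⅕)²)*(-1215) = (0*(1/25))*(-1215) = 0*(-1215) = 0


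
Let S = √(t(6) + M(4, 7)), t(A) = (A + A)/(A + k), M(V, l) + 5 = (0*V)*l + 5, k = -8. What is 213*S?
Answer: 213*I*√6 ≈ 521.74*I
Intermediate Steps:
M(V, l) = 0 (M(V, l) = -5 + ((0*V)*l + 5) = -5 + (0*l + 5) = -5 + (0 + 5) = -5 + 5 = 0)
t(A) = 2*A/(-8 + A) (t(A) = (A + A)/(A - 8) = (2*A)/(-8 + A) = 2*A/(-8 + A))
S = I*√6 (S = √(2*6/(-8 + 6) + 0) = √(2*6/(-2) + 0) = √(2*6*(-½) + 0) = √(-6 + 0) = √(-6) = I*√6 ≈ 2.4495*I)
213*S = 213*(I*√6) = 213*I*√6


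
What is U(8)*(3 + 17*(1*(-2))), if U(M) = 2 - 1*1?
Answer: -31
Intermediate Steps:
U(M) = 1 (U(M) = 2 - 1 = 1)
U(8)*(3 + 17*(1*(-2))) = 1*(3 + 17*(1*(-2))) = 1*(3 + 17*(-2)) = 1*(3 - 34) = 1*(-31) = -31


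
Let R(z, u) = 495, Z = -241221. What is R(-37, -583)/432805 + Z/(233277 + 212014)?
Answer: -20836247172/38544834251 ≈ -0.54057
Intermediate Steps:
R(-37, -583)/432805 + Z/(233277 + 212014) = 495/432805 - 241221/(233277 + 212014) = 495*(1/432805) - 241221/445291 = 99/86561 - 241221*1/445291 = 99/86561 - 241221/445291 = -20836247172/38544834251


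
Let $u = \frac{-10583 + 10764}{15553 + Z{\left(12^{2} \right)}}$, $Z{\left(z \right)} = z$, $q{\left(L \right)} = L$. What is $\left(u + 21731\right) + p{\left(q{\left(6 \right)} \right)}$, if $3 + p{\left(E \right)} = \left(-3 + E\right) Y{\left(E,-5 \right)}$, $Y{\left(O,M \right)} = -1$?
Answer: $\frac{341017506}{15697} \approx 21725.0$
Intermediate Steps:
$u = \frac{181}{15697}$ ($u = \frac{-10583 + 10764}{15553 + 12^{2}} = \frac{181}{15553 + 144} = \frac{181}{15697} \approx 0.011531$)
$p{\left(E \right)} = - E$ ($p{\left(E \right)} = -3 + \left(-3 + E\right) \left(-1\right) = -3 - \left(-3 + E\right) = - E$)
$\left(u + 21731\right) + p{\left(q{\left(6 \right)} \right)} = \left(\frac{181}{15697} + 21731\right) - 6 = \frac{341111688}{15697} - 6 = \frac{341017506}{15697}$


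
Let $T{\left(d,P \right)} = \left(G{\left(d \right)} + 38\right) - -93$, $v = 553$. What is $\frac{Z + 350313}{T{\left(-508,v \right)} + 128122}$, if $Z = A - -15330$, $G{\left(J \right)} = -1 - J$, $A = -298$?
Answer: $\frac{73069}{25752} \approx 2.8374$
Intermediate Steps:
$T{\left(d,P \right)} = 130 - d$ ($T{\left(d,P \right)} = \left(\left(-1 - d\right) + 38\right) - -93 = \left(37 - d\right) + 93 = 130 - d$)
$Z = 15032$ ($Z = -298 - -15330 = -298 + 15330 = 15032$)
$\frac{Z + 350313}{T{\left(-508,v \right)} + 128122} = \frac{15032 + 350313}{\left(130 - -508\right) + 128122} = \frac{365345}{\left(130 + 508\right) + 128122} = \frac{365345}{638 + 128122} = \frac{365345}{128760} = 365345 \cdot \frac{1}{128760} = \frac{73069}{25752}$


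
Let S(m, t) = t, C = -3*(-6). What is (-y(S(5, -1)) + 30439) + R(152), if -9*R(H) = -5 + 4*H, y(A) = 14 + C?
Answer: 30340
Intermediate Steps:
C = 18
y(A) = 32 (y(A) = 14 + 18 = 32)
R(H) = 5/9 - 4*H/9 (R(H) = -(-5 + 4*H)/9 = 5/9 - 4*H/9)
(-y(S(5, -1)) + 30439) + R(152) = (-1*32 + 30439) + (5/9 - 4/9*152) = (-32 + 30439) + (5/9 - 608/9) = 30407 - 67 = 30340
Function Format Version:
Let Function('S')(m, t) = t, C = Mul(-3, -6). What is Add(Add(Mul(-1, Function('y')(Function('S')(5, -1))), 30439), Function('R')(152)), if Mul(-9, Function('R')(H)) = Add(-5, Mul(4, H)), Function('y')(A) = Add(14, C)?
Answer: 30340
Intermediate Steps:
C = 18
Function('y')(A) = 32 (Function('y')(A) = Add(14, 18) = 32)
Function('R')(H) = Add(Rational(5, 9), Mul(Rational(-4, 9), H)) (Function('R')(H) = Mul(Rational(-1, 9), Add(-5, Mul(4, H))) = Add(Rational(5, 9), Mul(Rational(-4, 9), H)))
Add(Add(Mul(-1, Function('y')(Function('S')(5, -1))), 30439), Function('R')(152)) = Add(Add(Mul(-1, 32), 30439), Add(Rational(5, 9), Mul(Rational(-4, 9), 152))) = Add(Add(-32, 30439), Add(Rational(5, 9), Rational(-608, 9))) = Add(30407, -67) = 30340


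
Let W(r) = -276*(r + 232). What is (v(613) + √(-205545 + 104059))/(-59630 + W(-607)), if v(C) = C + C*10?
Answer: 6743/43870 + I*√101486/43870 ≈ 0.1537 + 0.0072616*I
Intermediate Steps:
W(r) = -64032 - 276*r (W(r) = -276*(232 + r) = -64032 - 276*r)
v(C) = 11*C (v(C) = C + 10*C = 11*C)
(v(613) + √(-205545 + 104059))/(-59630 + W(-607)) = (11*613 + √(-205545 + 104059))/(-59630 + (-64032 - 276*(-607))) = (6743 + √(-101486))/(-59630 + (-64032 + 167532)) = (6743 + I*√101486)/(-59630 + 103500) = (6743 + I*√101486)/43870 = (6743 + I*√101486)*(1/43870) = 6743/43870 + I*√101486/43870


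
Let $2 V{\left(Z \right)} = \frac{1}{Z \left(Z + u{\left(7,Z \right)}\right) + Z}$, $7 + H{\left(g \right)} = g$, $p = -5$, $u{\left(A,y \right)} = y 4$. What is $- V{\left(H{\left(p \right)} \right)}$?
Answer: $- \frac{1}{1416} \approx -0.00070621$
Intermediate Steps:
$u{\left(A,y \right)} = 4 y$
$H{\left(g \right)} = -7 + g$
$V{\left(Z \right)} = \frac{1}{2 \left(Z + 5 Z^{2}\right)}$ ($V{\left(Z \right)} = \frac{1}{2 \left(Z \left(Z + 4 Z\right) + Z\right)} = \frac{1}{2 \left(Z 5 Z + Z\right)} = \frac{1}{2 \left(5 Z^{2} + Z\right)} = \frac{1}{2 \left(Z + 5 Z^{2}\right)}$)
$- V{\left(H{\left(p \right)} \right)} = - \frac{1}{2 \left(-7 - 5\right) \left(1 + 5 \left(-7 - 5\right)\right)} = - \frac{1}{2 \left(-12\right) \left(1 + 5 \left(-12\right)\right)} = - \frac{-1}{2 \cdot 12 \left(1 - 60\right)} = - \frac{-1}{2 \cdot 12 \left(-59\right)} = - \frac{\left(-1\right) \left(-1\right)}{2 \cdot 12 \cdot 59} = \left(-1\right) \frac{1}{1416} = - \frac{1}{1416}$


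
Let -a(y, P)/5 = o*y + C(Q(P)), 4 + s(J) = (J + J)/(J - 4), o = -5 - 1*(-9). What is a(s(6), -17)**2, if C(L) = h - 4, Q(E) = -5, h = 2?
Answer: 900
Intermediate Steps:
C(L) = -2 (C(L) = 2 - 4 = -2)
o = 4 (o = -5 + 9 = 4)
s(J) = -4 + 2*J/(-4 + J) (s(J) = -4 + (J + J)/(J - 4) = -4 + (2*J)/(-4 + J) = -4 + 2*J/(-4 + J))
a(y, P) = 10 - 20*y (a(y, P) = -5*(4*y - 2) = -5*(-2 + 4*y) = 10 - 20*y)
a(s(6), -17)**2 = (10 - 40*(8 - 1*6)/(-4 + 6))**2 = (10 - 40*(8 - 6)/2)**2 = (10 - 40*2/2)**2 = (10 - 20*2)**2 = (10 - 40)**2 = (-30)**2 = 900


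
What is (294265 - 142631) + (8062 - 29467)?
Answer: 130229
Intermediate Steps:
(294265 - 142631) + (8062 - 29467) = 151634 - 21405 = 130229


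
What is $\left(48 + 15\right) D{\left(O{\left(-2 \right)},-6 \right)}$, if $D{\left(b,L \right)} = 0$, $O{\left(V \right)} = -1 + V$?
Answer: $0$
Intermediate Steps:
$\left(48 + 15\right) D{\left(O{\left(-2 \right)},-6 \right)} = \left(48 + 15\right) 0 = 63 \cdot 0 = 0$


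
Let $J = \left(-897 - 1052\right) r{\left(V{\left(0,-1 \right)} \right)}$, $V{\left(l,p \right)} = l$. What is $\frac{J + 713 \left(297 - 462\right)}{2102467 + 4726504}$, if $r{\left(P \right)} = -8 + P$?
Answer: $- \frac{102053}{6828971} \approx -0.014944$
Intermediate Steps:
$J = 15592$ ($J = \left(-897 - 1052\right) \left(-8 + 0\right) = \left(-1949\right) \left(-8\right) = 15592$)
$\frac{J + 713 \left(297 - 462\right)}{2102467 + 4726504} = \frac{15592 + 713 \left(297 - 462\right)}{2102467 + 4726504} = \frac{15592 + 713 \left(-165\right)}{6828971} = \left(15592 - 117645\right) \frac{1}{6828971} = \left(-102053\right) \frac{1}{6828971} = - \frac{102053}{6828971}$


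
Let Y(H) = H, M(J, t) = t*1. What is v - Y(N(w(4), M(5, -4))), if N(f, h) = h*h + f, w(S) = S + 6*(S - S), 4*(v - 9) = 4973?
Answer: 4929/4 ≈ 1232.3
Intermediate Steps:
M(J, t) = t
v = 5009/4 (v = 9 + (¼)*4973 = 9 + 4973/4 = 5009/4 ≈ 1252.3)
w(S) = S (w(S) = S + 6*0 = S + 0 = S)
N(f, h) = f + h² (N(f, h) = h² + f = f + h²)
v - Y(N(w(4), M(5, -4))) = 5009/4 - (4 + (-4)²) = 5009/4 - (4 + 16) = 5009/4 - 1*20 = 5009/4 - 20 = 4929/4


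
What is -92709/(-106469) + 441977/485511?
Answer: 92068088512/51691870659 ≈ 1.7811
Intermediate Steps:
-92709/(-106469) + 441977/485511 = -92709*(-1/106469) + 441977*(1/485511) = 92709/106469 + 441977/485511 = 92068088512/51691870659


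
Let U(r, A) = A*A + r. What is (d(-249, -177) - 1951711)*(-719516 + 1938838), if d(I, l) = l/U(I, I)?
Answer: -24492532770093063/10292 ≈ -2.3798e+12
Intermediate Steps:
U(r, A) = r + A² (U(r, A) = A² + r = r + A²)
d(I, l) = l/(I + I²)
(d(-249, -177) - 1951711)*(-719516 + 1938838) = (-177/(-249*(1 - 249)) - 1951711)*(-719516 + 1938838) = (-177*(-1/249)/(-248) - 1951711)*1219322 = (-177*(-1/249)*(-1/248) - 1951711)*1219322 = (-59/20584 - 1951711)*1219322 = -40174019283/20584*1219322 = -24492532770093063/10292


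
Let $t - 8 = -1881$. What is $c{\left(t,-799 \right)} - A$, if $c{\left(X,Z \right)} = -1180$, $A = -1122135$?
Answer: $1120955$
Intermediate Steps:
$t = -1873$ ($t = 8 - 1881 = -1873$)
$c{\left(t,-799 \right)} - A = -1180 - -1122135 = -1180 + 1122135 = 1120955$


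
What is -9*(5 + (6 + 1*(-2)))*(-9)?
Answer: 729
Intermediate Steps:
-9*(5 + (6 + 1*(-2)))*(-9) = -9*(5 + (6 - 2))*(-9) = -9*(5 + 4)*(-9) = -9*9*(-9) = -81*(-9) = 729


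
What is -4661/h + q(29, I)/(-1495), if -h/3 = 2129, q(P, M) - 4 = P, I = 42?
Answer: 6757424/9548565 ≈ 0.70769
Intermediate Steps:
q(P, M) = 4 + P
h = -6387 (h = -3*2129 = -6387)
-4661/h + q(29, I)/(-1495) = -4661/(-6387) + (4 + 29)/(-1495) = -4661*(-1/6387) + 33*(-1/1495) = 4661/6387 - 33/1495 = 6757424/9548565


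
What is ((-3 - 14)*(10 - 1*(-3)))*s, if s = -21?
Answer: 4641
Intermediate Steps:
((-3 - 14)*(10 - 1*(-3)))*s = ((-3 - 14)*(10 - 1*(-3)))*(-21) = -17*(10 + 3)*(-21) = -17*13*(-21) = -221*(-21) = 4641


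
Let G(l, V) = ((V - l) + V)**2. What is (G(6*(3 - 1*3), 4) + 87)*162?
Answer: 24462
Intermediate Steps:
G(l, V) = (-l + 2*V)**2
(G(6*(3 - 1*3), 4) + 87)*162 = ((-6*(3 - 1*3) + 2*4)**2 + 87)*162 = ((-6*(3 - 3) + 8)**2 + 87)*162 = ((-6*0 + 8)**2 + 87)*162 = ((-1*0 + 8)**2 + 87)*162 = ((0 + 8)**2 + 87)*162 = (8**2 + 87)*162 = (64 + 87)*162 = 151*162 = 24462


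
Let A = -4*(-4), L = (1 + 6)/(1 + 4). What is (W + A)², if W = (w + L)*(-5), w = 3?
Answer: 36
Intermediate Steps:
L = 7/5 ≈ 1.4000
A = 16
W = -22 (W = (3 + 7/5)*(-5) = (22/5)*(-5) = -22)
(W + A)² = (-22 + 16)² = (-6)² = 36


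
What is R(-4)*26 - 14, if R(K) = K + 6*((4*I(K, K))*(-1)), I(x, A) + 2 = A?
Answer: 3626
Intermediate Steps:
I(x, A) = -2 + A
R(K) = 48 - 23*K (R(K) = K + 6*((4*(-2 + K))*(-1)) = K + 6*((-8 + 4*K)*(-1)) = K + 6*(8 - 4*K) = K + (48 - 24*K) = 48 - 23*K)
R(-4)*26 - 14 = (48 - 23*(-4))*26 - 14 = (48 + 92)*26 - 14 = 140*26 - 14 = 3640 - 14 = 3626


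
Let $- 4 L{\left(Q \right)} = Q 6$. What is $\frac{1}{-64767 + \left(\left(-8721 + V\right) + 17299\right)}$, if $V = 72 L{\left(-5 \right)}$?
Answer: $- \frac{1}{55649} \approx -1.797 \cdot 10^{-5}$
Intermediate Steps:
$L{\left(Q \right)} = - \frac{3 Q}{2}$ ($L{\left(Q \right)} = - \frac{Q 6}{4} = - \frac{6 Q}{4} = - \frac{3 Q}{2}$)
$V = 540$ ($V = 72 \left(\left(- \frac{3}{2}\right) \left(-5\right)\right) = 72 \cdot \frac{15}{2} = 540$)
$\frac{1}{-64767 + \left(\left(-8721 + V\right) + 17299\right)} = \frac{1}{-64767 + \left(\left(-8721 + 540\right) + 17299\right)} = \frac{1}{-64767 + \left(-8181 + 17299\right)} = \frac{1}{-64767 + 9118} = \frac{1}{-55649} = - \frac{1}{55649}$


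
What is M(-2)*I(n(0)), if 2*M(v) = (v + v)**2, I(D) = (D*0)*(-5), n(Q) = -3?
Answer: 0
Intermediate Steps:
I(D) = 0 (I(D) = 0*(-5) = 0)
M(v) = 2*v**2 (M(v) = (v + v)**2/2 = (2*v)**2/2 = (4*v**2)/2 = 2*v**2)
M(-2)*I(n(0)) = (2*(-2)**2)*0 = (2*4)*0 = 8*0 = 0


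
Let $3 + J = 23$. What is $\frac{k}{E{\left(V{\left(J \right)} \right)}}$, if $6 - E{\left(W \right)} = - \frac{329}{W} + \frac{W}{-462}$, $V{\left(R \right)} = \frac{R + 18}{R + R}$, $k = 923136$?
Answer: $\frac{162065756160}{61852921} \approx 2620.2$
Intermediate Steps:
$J = 20$ ($J = -3 + 23 = 20$)
$V{\left(R \right)} = \frac{18 + R}{2 R}$
$E{\left(W \right)} = 6 + \frac{329}{W} + \frac{W}{462}$ ($E{\left(W \right)} = 6 - \left(- \frac{329}{W} + \frac{W}{-462}\right) = 6 - \left(- \frac{329}{W} + W \left(- \frac{1}{462}\right)\right) = 6 - \left(- \frac{329}{W} - \frac{W}{462}\right) = 6 + \left(\frac{329}{W} + \frac{W}{462}\right) = 6 + \frac{329}{W} + \frac{W}{462}$)
$\frac{k}{E{\left(V{\left(J \right)} \right)}} = \frac{923136}{6 + \frac{329}{\frac{1}{2} \cdot \frac{1}{20} \left(18 + 20\right)} + \frac{\frac{1}{2} \cdot \frac{1}{20} \left(18 + 20\right)}{462}} = \frac{923136}{6 + \frac{329}{\frac{1}{2} \cdot \frac{1}{20} \cdot 38} + \frac{\frac{1}{2} \cdot \frac{1}{20} \cdot 38}{462}} = \frac{923136}{6 + \frac{329}{\frac{19}{20}} + \frac{1}{462} \cdot \frac{19}{20}} = \frac{923136}{6 + 329 \cdot \frac{20}{19} + \frac{19}{9240}} = \frac{923136}{6 + \frac{6580}{19} + \frac{19}{9240}} = \frac{923136}{\frac{61852921}{175560}} = 923136 \cdot \frac{175560}{61852921} = \frac{162065756160}{61852921}$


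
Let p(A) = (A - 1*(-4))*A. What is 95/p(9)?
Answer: 95/117 ≈ 0.81197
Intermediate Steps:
p(A) = A*(4 + A) (p(A) = (A + 4)*A = (4 + A)*A = A*(4 + A))
95/p(9) = 95/(9*(4 + 9)) = 95/(9*13) = 95/117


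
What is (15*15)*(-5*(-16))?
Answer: 18000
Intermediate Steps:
(15*15)*(-5*(-16)) = 225*80 = 18000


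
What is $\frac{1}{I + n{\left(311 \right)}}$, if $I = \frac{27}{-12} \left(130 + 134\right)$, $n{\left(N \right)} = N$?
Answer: $- \frac{1}{283} \approx -0.0035336$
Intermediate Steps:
$I = -594$ ($I = 27 \left(- \frac{1}{12}\right) 264 = \left(- \frac{9}{4}\right) 264 = -594$)
$\frac{1}{I + n{\left(311 \right)}} = \frac{1}{-594 + 311} = \frac{1}{-283} = - \frac{1}{283}$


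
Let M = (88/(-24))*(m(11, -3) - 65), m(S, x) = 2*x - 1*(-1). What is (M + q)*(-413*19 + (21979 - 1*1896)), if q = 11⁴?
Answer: 546863548/3 ≈ 1.8229e+8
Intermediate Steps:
q = 14641
m(S, x) = 1 + 2*x (m(S, x) = 2*x + 1 = 1 + 2*x)
M = 770/3 (M = (88/(-24))*((1 + 2*(-3)) - 65) = (88*(-1/24))*((1 - 6) - 65) = -11*(-5 - 65)/3 = -11/3*(-70) = 770/3 ≈ 256.67)
(M + q)*(-413*19 + (21979 - 1*1896)) = (770/3 + 14641)*(-413*19 + (21979 - 1*1896)) = 44693*(-7847 + (21979 - 1896))/3 = 44693*(-7847 + 20083)/3 = (44693/3)*12236 = 546863548/3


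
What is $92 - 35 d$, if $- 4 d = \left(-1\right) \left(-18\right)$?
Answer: $\frac{499}{2} \approx 249.5$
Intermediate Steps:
$d = - \frac{9}{2}$ ($d = - \frac{\left(-1\right) \left(-18\right)}{4} = \left(- \frac{1}{4}\right) 18 = - \frac{9}{2} \approx -4.5$)
$92 - 35 d = 92 - - \frac{315}{2} = 92 + \frac{315}{2} = \frac{499}{2}$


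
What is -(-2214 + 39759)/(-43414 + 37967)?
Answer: 37545/5447 ≈ 6.8928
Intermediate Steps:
-(-2214 + 39759)/(-43414 + 37967) = -37545/(-5447) = -37545*(-1)/5447 = -1*(-37545/5447) = 37545/5447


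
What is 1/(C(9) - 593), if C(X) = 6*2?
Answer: -1/581 ≈ -0.0017212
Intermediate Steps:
C(X) = 12
1/(C(9) - 593) = 1/(12 - 593) = 1/(-581) = -1/581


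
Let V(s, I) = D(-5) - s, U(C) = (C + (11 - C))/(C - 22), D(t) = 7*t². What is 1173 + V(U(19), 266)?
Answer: 4055/3 ≈ 1351.7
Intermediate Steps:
U(C) = 11/(-22 + C)
V(s, I) = 175 - s (V(s, I) = 7*(-5)² - s = 7*25 - s = 175 - s)
1173 + V(U(19), 266) = 1173 + (175 - 11/(-22 + 19)) = 1173 + (175 - 11/(-3)) = 1173 + (175 - 11*(-1)/3) = 1173 + (175 - 1*(-11/3)) = 1173 + (175 + 11/3) = 1173 + 536/3 = 4055/3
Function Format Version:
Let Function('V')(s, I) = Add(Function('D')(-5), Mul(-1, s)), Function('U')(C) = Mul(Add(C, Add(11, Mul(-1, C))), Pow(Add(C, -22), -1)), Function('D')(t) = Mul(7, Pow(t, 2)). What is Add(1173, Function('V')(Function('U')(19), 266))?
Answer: Rational(4055, 3) ≈ 1351.7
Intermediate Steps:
Function('U')(C) = Mul(11, Pow(Add(-22, C), -1))
Function('V')(s, I) = Add(175, Mul(-1, s)) (Function('V')(s, I) = Add(Mul(7, Pow(-5, 2)), Mul(-1, s)) = Add(Mul(7, 25), Mul(-1, s)) = Add(175, Mul(-1, s)))
Add(1173, Function('V')(Function('U')(19), 266)) = Add(1173, Add(175, Mul(-1, Mul(11, Pow(Add(-22, 19), -1))))) = Add(1173, Add(175, Mul(-1, Mul(11, Pow(-3, -1))))) = Add(1173, Add(175, Mul(-1, Mul(11, Rational(-1, 3))))) = Add(1173, Add(175, Mul(-1, Rational(-11, 3)))) = Add(1173, Add(175, Rational(11, 3))) = Add(1173, Rational(536, 3)) = Rational(4055, 3)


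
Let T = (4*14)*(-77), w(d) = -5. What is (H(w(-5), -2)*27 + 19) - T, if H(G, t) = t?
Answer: 4277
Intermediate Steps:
T = -4312 (T = 56*(-77) = -4312)
(H(w(-5), -2)*27 + 19) - T = (-2*27 + 19) - 1*(-4312) = (-54 + 19) + 4312 = -35 + 4312 = 4277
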